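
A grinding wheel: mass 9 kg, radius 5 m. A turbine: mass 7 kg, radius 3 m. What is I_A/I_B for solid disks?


Given: M1=9 kg, R1=5 m, M2=7 kg, R2=3 m
For a disk: I = (1/2)*M*R^2, so I_A/I_B = (M1*R1^2)/(M2*R2^2)
M1*R1^2 = 9*25 = 225
M2*R2^2 = 7*9 = 63
I_A/I_B = 225/63 = 25/7

25/7


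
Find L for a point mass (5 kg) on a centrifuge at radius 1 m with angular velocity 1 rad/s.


Given: m = 5 kg, r = 1 m, omega = 1 rad/s
For a point mass: I = m*r^2
I = 5*1^2 = 5*1 = 5
L = I*omega = 5*1
L = 5 kg*m^2/s

5 kg*m^2/s


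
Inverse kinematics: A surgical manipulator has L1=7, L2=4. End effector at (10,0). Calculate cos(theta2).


Given: L1 = 7, L2 = 4, target (x, y) = (10, 0)
Using cos(theta2) = (x^2 + y^2 - L1^2 - L2^2) / (2*L1*L2)
x^2 + y^2 = 10^2 + 0 = 100
L1^2 + L2^2 = 49 + 16 = 65
Numerator = 100 - 65 = 35
Denominator = 2*7*4 = 56
cos(theta2) = 35/56 = 5/8

5/8


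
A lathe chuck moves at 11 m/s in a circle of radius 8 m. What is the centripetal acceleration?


Given: v = 11 m/s, r = 8 m
Using a_c = v^2 / r
a_c = 11^2 / 8
a_c = 121 / 8
a_c = 121/8 m/s^2

121/8 m/s^2


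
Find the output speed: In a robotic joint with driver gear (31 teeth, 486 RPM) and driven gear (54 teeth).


Given: N1 = 31 teeth, w1 = 486 RPM, N2 = 54 teeth
Using N1*w1 = N2*w2
w2 = N1*w1 / N2
w2 = 31*486 / 54
w2 = 15066 / 54
w2 = 279 RPM

279 RPM


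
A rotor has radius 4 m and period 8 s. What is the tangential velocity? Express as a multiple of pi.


Given: radius r = 4 m, period T = 8 s
Using v = 2*pi*r / T
v = 2*pi*4 / 8
v = 8*pi / 8
v = 1*pi m/s

1*pi m/s


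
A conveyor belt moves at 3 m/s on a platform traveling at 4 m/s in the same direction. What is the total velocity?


Given: object velocity = 3 m/s, platform velocity = 4 m/s (same direction)
Using classical velocity addition: v_total = v_object + v_platform
v_total = 3 + 4
v_total = 7 m/s

7 m/s


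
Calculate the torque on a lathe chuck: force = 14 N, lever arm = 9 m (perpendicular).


Given: F = 14 N, r = 9 m, angle = 90 deg (perpendicular)
Using tau = F * r * sin(90)
sin(90) = 1
tau = 14 * 9 * 1
tau = 126 Nm

126 Nm


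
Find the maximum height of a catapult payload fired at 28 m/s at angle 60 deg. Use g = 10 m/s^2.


Given: v0 = 28 m/s, theta = 60 deg, g = 10 m/s^2
sin^2(60) = 3/4
Using H = v0^2 * sin^2(theta) / (2*g)
H = 28^2 * 3/4 / (2*10)
H = 784 * 3/4 / 20
H = 588 / 20
H = 147/5 m

147/5 m


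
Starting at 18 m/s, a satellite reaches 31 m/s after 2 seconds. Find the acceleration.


Given: initial velocity v0 = 18 m/s, final velocity v = 31 m/s, time t = 2 s
Using a = (v - v0) / t
a = (31 - 18) / 2
a = 13 / 2
a = 13/2 m/s^2

13/2 m/s^2


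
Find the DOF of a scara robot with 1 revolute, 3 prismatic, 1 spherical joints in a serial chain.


Given: serial robot with 1 revolute, 3 prismatic, 1 spherical joints
DOF contribution per joint type: revolute=1, prismatic=1, spherical=3, fixed=0
DOF = 1*1 + 3*1 + 1*3
DOF = 7

7


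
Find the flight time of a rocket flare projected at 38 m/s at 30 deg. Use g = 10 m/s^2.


Given: v0 = 38 m/s, theta = 30 deg, g = 10 m/s^2
sin(30) = 1/2
Using T = 2*v0*sin(theta) / g
T = 2*38*1/2 / 10
T = 38 / 10
T = 19/5 s

19/5 s


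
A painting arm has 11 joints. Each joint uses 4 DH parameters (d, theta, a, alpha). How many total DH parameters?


Given: 11 joints, 4 DH parameters per joint (d, theta, a, alpha)
Total DH parameters = number_of_joints * 4
Total = 11 * 4
Total = 44

44


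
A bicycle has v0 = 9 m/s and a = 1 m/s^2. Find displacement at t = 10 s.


Given: v0 = 9 m/s, a = 1 m/s^2, t = 10 s
Using s = v0*t + (1/2)*a*t^2
s = 9*10 + (1/2)*1*10^2
s = 90 + (1/2)*100
s = 90 + 50
s = 140

140 m


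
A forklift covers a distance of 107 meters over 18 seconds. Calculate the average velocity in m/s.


Given: distance d = 107 m, time t = 18 s
Using v = d / t
v = 107 / 18
v = 107/18 m/s

107/18 m/s


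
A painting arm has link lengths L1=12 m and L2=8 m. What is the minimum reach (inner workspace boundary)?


Given: L1 = 12 m, L2 = 8 m
For a 2-link planar arm, min reach = |L1 - L2| (second link folded back)
Min reach = |12 - 8|
Min reach = 4 m

4 m


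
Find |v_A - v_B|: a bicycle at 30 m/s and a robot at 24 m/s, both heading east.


Given: v_A = 30 m/s east, v_B = 24 m/s east
Both move in the same direction; relative speed = |v_A - v_B|
|30 - 24| = |6|
= 6 m/s

6 m/s


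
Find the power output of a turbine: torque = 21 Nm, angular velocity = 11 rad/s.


Given: tau = 21 Nm, omega = 11 rad/s
Using P = tau * omega
P = 21 * 11
P = 231 W

231 W


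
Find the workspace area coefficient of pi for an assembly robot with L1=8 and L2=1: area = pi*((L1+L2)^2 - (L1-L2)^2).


Given: L1 = 8, L2 = 1
(L1+L2)^2 = (9)^2 = 81
(L1-L2)^2 = (7)^2 = 49
Difference = 81 - 49 = 32
This equals 4*L1*L2 = 4*8*1 = 32
Workspace area = 32*pi

32


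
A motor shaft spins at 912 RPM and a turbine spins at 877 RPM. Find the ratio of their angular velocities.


Given: RPM_A = 912, RPM_B = 877
omega = 2*pi*RPM/60, so omega_A/omega_B = RPM_A / RPM_B
omega_A/omega_B = 912 / 877
omega_A/omega_B = 912/877

912/877


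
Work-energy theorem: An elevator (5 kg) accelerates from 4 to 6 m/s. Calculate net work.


Given: m = 5 kg, v0 = 4 m/s, v = 6 m/s
Using W = (1/2)*m*(v^2 - v0^2)
v^2 = 6^2 = 36
v0^2 = 4^2 = 16
v^2 - v0^2 = 36 - 16 = 20
W = (1/2)*5*20 = 50 J

50 J


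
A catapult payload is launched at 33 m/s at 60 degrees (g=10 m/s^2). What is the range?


Given: v0 = 33 m/s, theta = 60 deg, g = 10 m/s^2
sin(2*60) = sin(120) = sqrt(3)/2
Using R = v0^2 * sin(2*theta) / g
R = 33^2 * (sqrt(3)/2) / 10
R = 1089 * sqrt(3) / 20
R = 1089/20*sqrt(3) m

1089/20*sqrt(3) m


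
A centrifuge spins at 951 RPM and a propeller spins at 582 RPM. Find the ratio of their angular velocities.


Given: RPM_A = 951, RPM_B = 582
omega = 2*pi*RPM/60, so omega_A/omega_B = RPM_A / RPM_B
omega_A/omega_B = 951 / 582
omega_A/omega_B = 317/194

317/194


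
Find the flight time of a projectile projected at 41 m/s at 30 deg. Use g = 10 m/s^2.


Given: v0 = 41 m/s, theta = 30 deg, g = 10 m/s^2
sin(30) = 1/2
Using T = 2*v0*sin(theta) / g
T = 2*41*1/2 / 10
T = 41 / 10
T = 41/10 s

41/10 s


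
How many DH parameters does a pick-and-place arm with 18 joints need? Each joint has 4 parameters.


Given: 18 joints, 4 DH parameters per joint (d, theta, a, alpha)
Total DH parameters = number_of_joints * 4
Total = 18 * 4
Total = 72

72


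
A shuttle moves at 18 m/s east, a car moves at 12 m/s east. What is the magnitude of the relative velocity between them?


Given: v_A = 18 m/s east, v_B = 12 m/s east
Both move in the same direction; relative speed = |v_A - v_B|
|18 - 12| = |6|
= 6 m/s

6 m/s


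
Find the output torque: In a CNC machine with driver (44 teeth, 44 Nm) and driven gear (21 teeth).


Given: N1 = 44, N2 = 21, T1 = 44 Nm
Using T2/T1 = N2/N1
T2 = T1 * N2 / N1
T2 = 44 * 21 / 44
T2 = 924 / 44
T2 = 21 Nm

21 Nm


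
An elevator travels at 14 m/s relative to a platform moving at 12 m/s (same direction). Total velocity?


Given: object velocity = 14 m/s, platform velocity = 12 m/s (same direction)
Using classical velocity addition: v_total = v_object + v_platform
v_total = 14 + 12
v_total = 26 m/s

26 m/s


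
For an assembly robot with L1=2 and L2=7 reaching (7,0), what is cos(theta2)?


Given: L1 = 2, L2 = 7, target (x, y) = (7, 0)
Using cos(theta2) = (x^2 + y^2 - L1^2 - L2^2) / (2*L1*L2)
x^2 + y^2 = 7^2 + 0 = 49
L1^2 + L2^2 = 4 + 49 = 53
Numerator = 49 - 53 = -4
Denominator = 2*2*7 = 28
cos(theta2) = -4/28 = -1/7

-1/7


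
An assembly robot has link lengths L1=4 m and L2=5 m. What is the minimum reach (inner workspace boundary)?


Given: L1 = 4 m, L2 = 5 m
For a 2-link planar arm, min reach = |L1 - L2| (second link folded back)
Min reach = |4 - 5|
Min reach = 1 m

1 m


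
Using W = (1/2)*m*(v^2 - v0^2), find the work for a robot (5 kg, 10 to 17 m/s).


Given: m = 5 kg, v0 = 10 m/s, v = 17 m/s
Using W = (1/2)*m*(v^2 - v0^2)
v^2 = 17^2 = 289
v0^2 = 10^2 = 100
v^2 - v0^2 = 289 - 100 = 189
W = (1/2)*5*189 = 945/2 J

945/2 J


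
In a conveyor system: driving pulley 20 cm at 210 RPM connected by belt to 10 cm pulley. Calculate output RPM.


Given: D1 = 20 cm, w1 = 210 RPM, D2 = 10 cm
Using D1*w1 = D2*w2
w2 = D1*w1 / D2
w2 = 20*210 / 10
w2 = 4200 / 10
w2 = 420 RPM

420 RPM


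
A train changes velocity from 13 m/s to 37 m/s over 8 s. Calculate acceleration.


Given: initial velocity v0 = 13 m/s, final velocity v = 37 m/s, time t = 8 s
Using a = (v - v0) / t
a = (37 - 13) / 8
a = 24 / 8
a = 3 m/s^2

3 m/s^2


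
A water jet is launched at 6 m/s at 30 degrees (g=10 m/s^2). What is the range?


Given: v0 = 6 m/s, theta = 30 deg, g = 10 m/s^2
sin(2*30) = sin(60) = sqrt(3)/2
Using R = v0^2 * sin(2*theta) / g
R = 6^2 * (sqrt(3)/2) / 10
R = 36 * sqrt(3) / 20
R = 9/5*sqrt(3) m

9/5*sqrt(3) m


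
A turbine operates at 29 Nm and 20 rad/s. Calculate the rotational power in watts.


Given: tau = 29 Nm, omega = 20 rad/s
Using P = tau * omega
P = 29 * 20
P = 580 W

580 W


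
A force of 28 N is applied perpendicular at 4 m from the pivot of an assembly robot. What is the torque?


Given: F = 28 N, r = 4 m, angle = 90 deg (perpendicular)
Using tau = F * r * sin(90)
sin(90) = 1
tau = 28 * 4 * 1
tau = 112 Nm

112 Nm


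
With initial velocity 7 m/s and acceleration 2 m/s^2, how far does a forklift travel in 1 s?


Given: v0 = 7 m/s, a = 2 m/s^2, t = 1 s
Using s = v0*t + (1/2)*a*t^2
s = 7*1 + (1/2)*2*1^2
s = 7 + (1/2)*2
s = 7 + 1
s = 8

8 m


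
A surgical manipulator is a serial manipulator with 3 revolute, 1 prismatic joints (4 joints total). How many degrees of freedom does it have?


Given: serial robot with 3 revolute, 1 prismatic joints
DOF contribution per joint type: revolute=1, prismatic=1, spherical=3, fixed=0
DOF = 3*1 + 1*1
DOF = 4

4


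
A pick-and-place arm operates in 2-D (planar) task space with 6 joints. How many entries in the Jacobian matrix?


Given: task space dimension = 2, joints = 6
Jacobian is a 2 x 6 matrix
Total entries = rows * columns
Total = 2 * 6
Total = 12

12


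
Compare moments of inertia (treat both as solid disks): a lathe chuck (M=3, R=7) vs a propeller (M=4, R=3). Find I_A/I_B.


Given: M1=3 kg, R1=7 m, M2=4 kg, R2=3 m
For a disk: I = (1/2)*M*R^2, so I_A/I_B = (M1*R1^2)/(M2*R2^2)
M1*R1^2 = 3*49 = 147
M2*R2^2 = 4*9 = 36
I_A/I_B = 147/36 = 49/12

49/12


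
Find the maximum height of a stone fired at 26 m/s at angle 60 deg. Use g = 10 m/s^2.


Given: v0 = 26 m/s, theta = 60 deg, g = 10 m/s^2
sin^2(60) = 3/4
Using H = v0^2 * sin^2(theta) / (2*g)
H = 26^2 * 3/4 / (2*10)
H = 676 * 3/4 / 20
H = 507 / 20
H = 507/20 m

507/20 m


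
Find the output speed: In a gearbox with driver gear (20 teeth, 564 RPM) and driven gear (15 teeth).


Given: N1 = 20 teeth, w1 = 564 RPM, N2 = 15 teeth
Using N1*w1 = N2*w2
w2 = N1*w1 / N2
w2 = 20*564 / 15
w2 = 11280 / 15
w2 = 752 RPM

752 RPM


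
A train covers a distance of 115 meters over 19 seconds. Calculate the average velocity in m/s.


Given: distance d = 115 m, time t = 19 s
Using v = d / t
v = 115 / 19
v = 115/19 m/s

115/19 m/s


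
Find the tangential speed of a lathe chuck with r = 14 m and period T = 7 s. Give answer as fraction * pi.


Given: radius r = 14 m, period T = 7 s
Using v = 2*pi*r / T
v = 2*pi*14 / 7
v = 28*pi / 7
v = 4*pi m/s

4*pi m/s


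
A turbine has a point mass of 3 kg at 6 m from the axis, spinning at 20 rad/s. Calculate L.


Given: m = 3 kg, r = 6 m, omega = 20 rad/s
For a point mass: I = m*r^2
I = 3*6^2 = 3*36 = 108
L = I*omega = 108*20
L = 2160 kg*m^2/s

2160 kg*m^2/s


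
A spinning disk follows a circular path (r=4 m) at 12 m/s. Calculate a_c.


Given: v = 12 m/s, r = 4 m
Using a_c = v^2 / r
a_c = 12^2 / 4
a_c = 144 / 4
a_c = 36 m/s^2

36 m/s^2


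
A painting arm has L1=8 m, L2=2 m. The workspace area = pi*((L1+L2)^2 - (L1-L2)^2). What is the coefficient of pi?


Given: L1 = 8, L2 = 2
(L1+L2)^2 = (10)^2 = 100
(L1-L2)^2 = (6)^2 = 36
Difference = 100 - 36 = 64
This equals 4*L1*L2 = 4*8*2 = 64
Workspace area = 64*pi

64


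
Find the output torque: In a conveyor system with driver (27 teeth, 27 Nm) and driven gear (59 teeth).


Given: N1 = 27, N2 = 59, T1 = 27 Nm
Using T2/T1 = N2/N1
T2 = T1 * N2 / N1
T2 = 27 * 59 / 27
T2 = 1593 / 27
T2 = 59 Nm

59 Nm


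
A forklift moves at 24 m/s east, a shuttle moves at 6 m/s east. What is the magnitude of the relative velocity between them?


Given: v_A = 24 m/s east, v_B = 6 m/s east
Both move in the same direction; relative speed = |v_A - v_B|
|24 - 6| = |18|
= 18 m/s

18 m/s


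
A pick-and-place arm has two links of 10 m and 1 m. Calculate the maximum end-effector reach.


Given: L1 = 10 m, L2 = 1 m
For a 2-link planar arm, max reach = L1 + L2 (fully extended)
Max reach = 10 + 1
Max reach = 11 m

11 m


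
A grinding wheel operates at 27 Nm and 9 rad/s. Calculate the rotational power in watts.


Given: tau = 27 Nm, omega = 9 rad/s
Using P = tau * omega
P = 27 * 9
P = 243 W

243 W


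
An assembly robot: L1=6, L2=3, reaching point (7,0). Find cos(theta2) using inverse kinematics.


Given: L1 = 6, L2 = 3, target (x, y) = (7, 0)
Using cos(theta2) = (x^2 + y^2 - L1^2 - L2^2) / (2*L1*L2)
x^2 + y^2 = 7^2 + 0 = 49
L1^2 + L2^2 = 36 + 9 = 45
Numerator = 49 - 45 = 4
Denominator = 2*6*3 = 36
cos(theta2) = 4/36 = 1/9

1/9


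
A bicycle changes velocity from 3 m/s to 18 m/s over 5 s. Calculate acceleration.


Given: initial velocity v0 = 3 m/s, final velocity v = 18 m/s, time t = 5 s
Using a = (v - v0) / t
a = (18 - 3) / 5
a = 15 / 5
a = 3 m/s^2

3 m/s^2


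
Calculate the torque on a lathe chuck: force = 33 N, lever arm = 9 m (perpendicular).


Given: F = 33 N, r = 9 m, angle = 90 deg (perpendicular)
Using tau = F * r * sin(90)
sin(90) = 1
tau = 33 * 9 * 1
tau = 297 Nm

297 Nm


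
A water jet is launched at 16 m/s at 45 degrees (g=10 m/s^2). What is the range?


Given: v0 = 16 m/s, theta = 45 deg, g = 10 m/s^2
sin(2*45) = sin(90) = 1
Using R = v0^2 * sin(2*theta) / g
R = 16^2 * 1 / 10
R = 256 / 10
R = 128/5 m

128/5 m


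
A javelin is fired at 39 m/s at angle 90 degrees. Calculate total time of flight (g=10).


Given: v0 = 39 m/s, theta = 90 deg, g = 10 m/s^2
sin(90) = 1
Using T = 2*v0*sin(theta) / g
T = 2*39*1 / 10
T = 78 / 10
T = 39/5 s

39/5 s


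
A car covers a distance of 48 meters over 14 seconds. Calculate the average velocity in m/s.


Given: distance d = 48 m, time t = 14 s
Using v = d / t
v = 48 / 14
v = 24/7 m/s

24/7 m/s


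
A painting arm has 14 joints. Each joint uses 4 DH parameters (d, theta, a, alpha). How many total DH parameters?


Given: 14 joints, 4 DH parameters per joint (d, theta, a, alpha)
Total DH parameters = number_of_joints * 4
Total = 14 * 4
Total = 56

56


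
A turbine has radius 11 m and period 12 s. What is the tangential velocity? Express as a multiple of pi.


Given: radius r = 11 m, period T = 12 s
Using v = 2*pi*r / T
v = 2*pi*11 / 12
v = 22*pi / 12
v = 11/6*pi m/s

11/6*pi m/s


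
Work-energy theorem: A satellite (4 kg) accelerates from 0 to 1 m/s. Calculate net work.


Given: m = 4 kg, v0 = 0 m/s, v = 1 m/s
Using W = (1/2)*m*(v^2 - v0^2)
v^2 = 1^2 = 1
v0^2 = 0^2 = 0
v^2 - v0^2 = 1 - 0 = 1
W = (1/2)*4*1 = 2 J

2 J


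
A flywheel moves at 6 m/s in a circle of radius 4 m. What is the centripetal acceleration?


Given: v = 6 m/s, r = 4 m
Using a_c = v^2 / r
a_c = 6^2 / 4
a_c = 36 / 4
a_c = 9 m/s^2

9 m/s^2


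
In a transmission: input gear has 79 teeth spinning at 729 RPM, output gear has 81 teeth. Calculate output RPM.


Given: N1 = 79 teeth, w1 = 729 RPM, N2 = 81 teeth
Using N1*w1 = N2*w2
w2 = N1*w1 / N2
w2 = 79*729 / 81
w2 = 57591 / 81
w2 = 711 RPM

711 RPM


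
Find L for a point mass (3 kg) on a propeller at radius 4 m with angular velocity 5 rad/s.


Given: m = 3 kg, r = 4 m, omega = 5 rad/s
For a point mass: I = m*r^2
I = 3*4^2 = 3*16 = 48
L = I*omega = 48*5
L = 240 kg*m^2/s

240 kg*m^2/s


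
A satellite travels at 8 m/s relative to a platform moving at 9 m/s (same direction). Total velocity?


Given: object velocity = 8 m/s, platform velocity = 9 m/s (same direction)
Using classical velocity addition: v_total = v_object + v_platform
v_total = 8 + 9
v_total = 17 m/s

17 m/s


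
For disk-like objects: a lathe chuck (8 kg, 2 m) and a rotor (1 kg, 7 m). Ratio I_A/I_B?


Given: M1=8 kg, R1=2 m, M2=1 kg, R2=7 m
For a disk: I = (1/2)*M*R^2, so I_A/I_B = (M1*R1^2)/(M2*R2^2)
M1*R1^2 = 8*4 = 32
M2*R2^2 = 1*49 = 49
I_A/I_B = 32/49 = 32/49

32/49


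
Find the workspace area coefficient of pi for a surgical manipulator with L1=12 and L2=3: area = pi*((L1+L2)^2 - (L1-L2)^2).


Given: L1 = 12, L2 = 3
(L1+L2)^2 = (15)^2 = 225
(L1-L2)^2 = (9)^2 = 81
Difference = 225 - 81 = 144
This equals 4*L1*L2 = 4*12*3 = 144
Workspace area = 144*pi

144


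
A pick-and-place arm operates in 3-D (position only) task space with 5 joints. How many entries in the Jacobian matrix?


Given: task space dimension = 3, joints = 5
Jacobian is a 3 x 5 matrix
Total entries = rows * columns
Total = 3 * 5
Total = 15

15


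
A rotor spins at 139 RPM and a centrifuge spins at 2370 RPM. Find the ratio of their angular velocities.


Given: RPM_A = 139, RPM_B = 2370
omega = 2*pi*RPM/60, so omega_A/omega_B = RPM_A / RPM_B
omega_A/omega_B = 139 / 2370
omega_A/omega_B = 139/2370

139/2370


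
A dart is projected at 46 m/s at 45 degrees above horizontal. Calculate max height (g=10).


Given: v0 = 46 m/s, theta = 45 deg, g = 10 m/s^2
sin^2(45) = 1/2
Using H = v0^2 * sin^2(theta) / (2*g)
H = 46^2 * 1/2 / (2*10)
H = 2116 * 1/2 / 20
H = 1058 / 20
H = 529/10 m

529/10 m


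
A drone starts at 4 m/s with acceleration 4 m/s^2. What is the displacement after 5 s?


Given: v0 = 4 m/s, a = 4 m/s^2, t = 5 s
Using s = v0*t + (1/2)*a*t^2
s = 4*5 + (1/2)*4*5^2
s = 20 + (1/2)*100
s = 20 + 50
s = 70

70 m


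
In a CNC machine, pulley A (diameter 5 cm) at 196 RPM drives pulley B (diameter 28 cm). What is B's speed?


Given: D1 = 5 cm, w1 = 196 RPM, D2 = 28 cm
Using D1*w1 = D2*w2
w2 = D1*w1 / D2
w2 = 5*196 / 28
w2 = 980 / 28
w2 = 35 RPM

35 RPM


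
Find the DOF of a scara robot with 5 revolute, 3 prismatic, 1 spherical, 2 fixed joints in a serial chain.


Given: serial robot with 5 revolute, 3 prismatic, 1 spherical, 2 fixed joints
DOF contribution per joint type: revolute=1, prismatic=1, spherical=3, fixed=0
DOF = 5*1 + 3*1 + 1*3 + 2*0
DOF = 11

11


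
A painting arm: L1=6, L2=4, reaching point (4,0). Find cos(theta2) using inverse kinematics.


Given: L1 = 6, L2 = 4, target (x, y) = (4, 0)
Using cos(theta2) = (x^2 + y^2 - L1^2 - L2^2) / (2*L1*L2)
x^2 + y^2 = 4^2 + 0 = 16
L1^2 + L2^2 = 36 + 16 = 52
Numerator = 16 - 52 = -36
Denominator = 2*6*4 = 48
cos(theta2) = -36/48 = -3/4

-3/4


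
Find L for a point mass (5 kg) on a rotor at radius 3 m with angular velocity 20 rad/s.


Given: m = 5 kg, r = 3 m, omega = 20 rad/s
For a point mass: I = m*r^2
I = 5*3^2 = 5*9 = 45
L = I*omega = 45*20
L = 900 kg*m^2/s

900 kg*m^2/s


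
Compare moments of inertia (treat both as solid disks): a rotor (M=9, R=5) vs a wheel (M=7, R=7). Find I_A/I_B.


Given: M1=9 kg, R1=5 m, M2=7 kg, R2=7 m
For a disk: I = (1/2)*M*R^2, so I_A/I_B = (M1*R1^2)/(M2*R2^2)
M1*R1^2 = 9*25 = 225
M2*R2^2 = 7*49 = 343
I_A/I_B = 225/343 = 225/343

225/343


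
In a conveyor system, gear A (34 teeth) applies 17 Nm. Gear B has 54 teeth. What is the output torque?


Given: N1 = 34, N2 = 54, T1 = 17 Nm
Using T2/T1 = N2/N1
T2 = T1 * N2 / N1
T2 = 17 * 54 / 34
T2 = 918 / 34
T2 = 27 Nm

27 Nm


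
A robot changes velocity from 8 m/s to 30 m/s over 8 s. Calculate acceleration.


Given: initial velocity v0 = 8 m/s, final velocity v = 30 m/s, time t = 8 s
Using a = (v - v0) / t
a = (30 - 8) / 8
a = 22 / 8
a = 11/4 m/s^2

11/4 m/s^2


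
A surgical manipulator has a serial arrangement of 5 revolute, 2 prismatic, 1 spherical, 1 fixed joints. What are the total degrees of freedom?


Given: serial robot with 5 revolute, 2 prismatic, 1 spherical, 1 fixed joints
DOF contribution per joint type: revolute=1, prismatic=1, spherical=3, fixed=0
DOF = 5*1 + 2*1 + 1*3 + 1*0
DOF = 10

10


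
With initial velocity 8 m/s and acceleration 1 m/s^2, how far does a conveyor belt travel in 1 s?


Given: v0 = 8 m/s, a = 1 m/s^2, t = 1 s
Using s = v0*t + (1/2)*a*t^2
s = 8*1 + (1/2)*1*1^2
s = 8 + (1/2)*1
s = 8 + 1/2
s = 17/2

17/2 m


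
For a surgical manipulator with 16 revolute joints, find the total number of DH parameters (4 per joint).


Given: 16 joints, 4 DH parameters per joint (d, theta, a, alpha)
Total DH parameters = number_of_joints * 4
Total = 16 * 4
Total = 64

64


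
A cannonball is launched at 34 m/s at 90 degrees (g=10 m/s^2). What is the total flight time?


Given: v0 = 34 m/s, theta = 90 deg, g = 10 m/s^2
sin(90) = 1
Using T = 2*v0*sin(theta) / g
T = 2*34*1 / 10
T = 68 / 10
T = 34/5 s

34/5 s


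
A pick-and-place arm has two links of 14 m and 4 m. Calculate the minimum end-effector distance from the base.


Given: L1 = 14 m, L2 = 4 m
For a 2-link planar arm, min reach = |L1 - L2| (second link folded back)
Min reach = |14 - 4|
Min reach = 10 m

10 m


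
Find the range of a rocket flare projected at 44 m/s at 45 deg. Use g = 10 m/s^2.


Given: v0 = 44 m/s, theta = 45 deg, g = 10 m/s^2
sin(2*45) = sin(90) = 1
Using R = v0^2 * sin(2*theta) / g
R = 44^2 * 1 / 10
R = 1936 / 10
R = 968/5 m

968/5 m


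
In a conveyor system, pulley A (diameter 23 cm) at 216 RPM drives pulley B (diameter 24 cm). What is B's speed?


Given: D1 = 23 cm, w1 = 216 RPM, D2 = 24 cm
Using D1*w1 = D2*w2
w2 = D1*w1 / D2
w2 = 23*216 / 24
w2 = 4968 / 24
w2 = 207 RPM

207 RPM


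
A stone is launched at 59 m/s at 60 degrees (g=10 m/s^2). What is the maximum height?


Given: v0 = 59 m/s, theta = 60 deg, g = 10 m/s^2
sin^2(60) = 3/4
Using H = v0^2 * sin^2(theta) / (2*g)
H = 59^2 * 3/4 / (2*10)
H = 3481 * 3/4 / 20
H = 10443/4 / 20
H = 10443/80 m

10443/80 m


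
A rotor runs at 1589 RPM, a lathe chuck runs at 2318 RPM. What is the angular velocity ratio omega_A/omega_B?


Given: RPM_A = 1589, RPM_B = 2318
omega = 2*pi*RPM/60, so omega_A/omega_B = RPM_A / RPM_B
omega_A/omega_B = 1589 / 2318
omega_A/omega_B = 1589/2318

1589/2318


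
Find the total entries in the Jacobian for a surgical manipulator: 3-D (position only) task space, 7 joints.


Given: task space dimension = 3, joints = 7
Jacobian is a 3 x 7 matrix
Total entries = rows * columns
Total = 3 * 7
Total = 21

21


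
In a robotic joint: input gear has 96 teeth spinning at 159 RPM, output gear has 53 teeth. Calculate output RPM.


Given: N1 = 96 teeth, w1 = 159 RPM, N2 = 53 teeth
Using N1*w1 = N2*w2
w2 = N1*w1 / N2
w2 = 96*159 / 53
w2 = 15264 / 53
w2 = 288 RPM

288 RPM


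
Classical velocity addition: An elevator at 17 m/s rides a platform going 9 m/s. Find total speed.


Given: object velocity = 17 m/s, platform velocity = 9 m/s (same direction)
Using classical velocity addition: v_total = v_object + v_platform
v_total = 17 + 9
v_total = 26 m/s

26 m/s


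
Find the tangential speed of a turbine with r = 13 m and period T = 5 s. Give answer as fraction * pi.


Given: radius r = 13 m, period T = 5 s
Using v = 2*pi*r / T
v = 2*pi*13 / 5
v = 26*pi / 5
v = 26/5*pi m/s

26/5*pi m/s


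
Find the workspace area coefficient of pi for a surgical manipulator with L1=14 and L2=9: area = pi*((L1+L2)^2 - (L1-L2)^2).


Given: L1 = 14, L2 = 9
(L1+L2)^2 = (23)^2 = 529
(L1-L2)^2 = (5)^2 = 25
Difference = 529 - 25 = 504
This equals 4*L1*L2 = 4*14*9 = 504
Workspace area = 504*pi

504


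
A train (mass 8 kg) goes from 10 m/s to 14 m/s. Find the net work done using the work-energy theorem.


Given: m = 8 kg, v0 = 10 m/s, v = 14 m/s
Using W = (1/2)*m*(v^2 - v0^2)
v^2 = 14^2 = 196
v0^2 = 10^2 = 100
v^2 - v0^2 = 196 - 100 = 96
W = (1/2)*8*96 = 384 J

384 J


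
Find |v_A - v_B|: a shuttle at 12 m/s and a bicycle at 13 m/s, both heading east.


Given: v_A = 12 m/s east, v_B = 13 m/s east
Both move in the same direction; relative speed = |v_A - v_B|
|12 - 13| = |-1|
= 1 m/s

1 m/s


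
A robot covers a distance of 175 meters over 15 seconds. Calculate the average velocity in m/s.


Given: distance d = 175 m, time t = 15 s
Using v = d / t
v = 175 / 15
v = 35/3 m/s

35/3 m/s


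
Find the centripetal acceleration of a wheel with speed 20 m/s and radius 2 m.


Given: v = 20 m/s, r = 2 m
Using a_c = v^2 / r
a_c = 20^2 / 2
a_c = 400 / 2
a_c = 200 m/s^2

200 m/s^2


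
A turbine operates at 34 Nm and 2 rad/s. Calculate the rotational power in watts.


Given: tau = 34 Nm, omega = 2 rad/s
Using P = tau * omega
P = 34 * 2
P = 68 W

68 W


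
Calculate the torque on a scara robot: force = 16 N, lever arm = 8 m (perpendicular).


Given: F = 16 N, r = 8 m, angle = 90 deg (perpendicular)
Using tau = F * r * sin(90)
sin(90) = 1
tau = 16 * 8 * 1
tau = 128 Nm

128 Nm


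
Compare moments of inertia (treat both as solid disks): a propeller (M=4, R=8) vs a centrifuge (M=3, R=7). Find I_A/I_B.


Given: M1=4 kg, R1=8 m, M2=3 kg, R2=7 m
For a disk: I = (1/2)*M*R^2, so I_A/I_B = (M1*R1^2)/(M2*R2^2)
M1*R1^2 = 4*64 = 256
M2*R2^2 = 3*49 = 147
I_A/I_B = 256/147 = 256/147

256/147


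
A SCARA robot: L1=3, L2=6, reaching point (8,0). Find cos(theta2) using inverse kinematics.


Given: L1 = 3, L2 = 6, target (x, y) = (8, 0)
Using cos(theta2) = (x^2 + y^2 - L1^2 - L2^2) / (2*L1*L2)
x^2 + y^2 = 8^2 + 0 = 64
L1^2 + L2^2 = 9 + 36 = 45
Numerator = 64 - 45 = 19
Denominator = 2*3*6 = 36
cos(theta2) = 19/36 = 19/36

19/36


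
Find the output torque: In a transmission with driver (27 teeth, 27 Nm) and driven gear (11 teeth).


Given: N1 = 27, N2 = 11, T1 = 27 Nm
Using T2/T1 = N2/N1
T2 = T1 * N2 / N1
T2 = 27 * 11 / 27
T2 = 297 / 27
T2 = 11 Nm

11 Nm


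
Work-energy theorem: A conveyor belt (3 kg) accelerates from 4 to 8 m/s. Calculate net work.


Given: m = 3 kg, v0 = 4 m/s, v = 8 m/s
Using W = (1/2)*m*(v^2 - v0^2)
v^2 = 8^2 = 64
v0^2 = 4^2 = 16
v^2 - v0^2 = 64 - 16 = 48
W = (1/2)*3*48 = 72 J

72 J


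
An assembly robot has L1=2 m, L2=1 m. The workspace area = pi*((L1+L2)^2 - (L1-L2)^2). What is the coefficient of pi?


Given: L1 = 2, L2 = 1
(L1+L2)^2 = (3)^2 = 9
(L1-L2)^2 = (1)^2 = 1
Difference = 9 - 1 = 8
This equals 4*L1*L2 = 4*2*1 = 8
Workspace area = 8*pi

8


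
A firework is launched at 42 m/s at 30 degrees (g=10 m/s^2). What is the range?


Given: v0 = 42 m/s, theta = 30 deg, g = 10 m/s^2
sin(2*30) = sin(60) = sqrt(3)/2
Using R = v0^2 * sin(2*theta) / g
R = 42^2 * (sqrt(3)/2) / 10
R = 1764 * sqrt(3) / 20
R = 441/5*sqrt(3) m

441/5*sqrt(3) m


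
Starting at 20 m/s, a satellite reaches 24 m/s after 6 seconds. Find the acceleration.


Given: initial velocity v0 = 20 m/s, final velocity v = 24 m/s, time t = 6 s
Using a = (v - v0) / t
a = (24 - 20) / 6
a = 4 / 6
a = 2/3 m/s^2

2/3 m/s^2


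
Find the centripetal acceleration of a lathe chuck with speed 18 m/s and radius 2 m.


Given: v = 18 m/s, r = 2 m
Using a_c = v^2 / r
a_c = 18^2 / 2
a_c = 324 / 2
a_c = 162 m/s^2

162 m/s^2


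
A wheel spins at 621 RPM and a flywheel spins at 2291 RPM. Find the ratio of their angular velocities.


Given: RPM_A = 621, RPM_B = 2291
omega = 2*pi*RPM/60, so omega_A/omega_B = RPM_A / RPM_B
omega_A/omega_B = 621 / 2291
omega_A/omega_B = 621/2291

621/2291


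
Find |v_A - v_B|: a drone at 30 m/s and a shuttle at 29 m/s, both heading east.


Given: v_A = 30 m/s east, v_B = 29 m/s east
Both move in the same direction; relative speed = |v_A - v_B|
|30 - 29| = |1|
= 1 m/s

1 m/s


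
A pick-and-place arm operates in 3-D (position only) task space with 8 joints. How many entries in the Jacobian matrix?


Given: task space dimension = 3, joints = 8
Jacobian is a 3 x 8 matrix
Total entries = rows * columns
Total = 3 * 8
Total = 24

24


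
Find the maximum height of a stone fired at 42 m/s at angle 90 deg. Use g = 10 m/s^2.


Given: v0 = 42 m/s, theta = 90 deg, g = 10 m/s^2
sin^2(90) = 1
Using H = v0^2 * sin^2(theta) / (2*g)
H = 42^2 * 1 / (2*10)
H = 1764 * 1 / 20
H = 1764 / 20
H = 441/5 m

441/5 m


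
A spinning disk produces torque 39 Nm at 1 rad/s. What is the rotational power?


Given: tau = 39 Nm, omega = 1 rad/s
Using P = tau * omega
P = 39 * 1
P = 39 W

39 W


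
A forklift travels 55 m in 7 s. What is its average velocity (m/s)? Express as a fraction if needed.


Given: distance d = 55 m, time t = 7 s
Using v = d / t
v = 55 / 7
v = 55/7 m/s

55/7 m/s


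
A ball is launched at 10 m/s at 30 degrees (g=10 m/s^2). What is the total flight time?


Given: v0 = 10 m/s, theta = 30 deg, g = 10 m/s^2
sin(30) = 1/2
Using T = 2*v0*sin(theta) / g
T = 2*10*1/2 / 10
T = 10 / 10
T = 1 s

1 s


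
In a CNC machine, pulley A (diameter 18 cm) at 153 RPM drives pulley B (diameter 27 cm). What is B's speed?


Given: D1 = 18 cm, w1 = 153 RPM, D2 = 27 cm
Using D1*w1 = D2*w2
w2 = D1*w1 / D2
w2 = 18*153 / 27
w2 = 2754 / 27
w2 = 102 RPM

102 RPM


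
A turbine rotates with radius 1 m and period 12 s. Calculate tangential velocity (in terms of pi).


Given: radius r = 1 m, period T = 12 s
Using v = 2*pi*r / T
v = 2*pi*1 / 12
v = 2*pi / 12
v = 1/6*pi m/s

1/6*pi m/s


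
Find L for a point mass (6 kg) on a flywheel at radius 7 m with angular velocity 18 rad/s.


Given: m = 6 kg, r = 7 m, omega = 18 rad/s
For a point mass: I = m*r^2
I = 6*7^2 = 6*49 = 294
L = I*omega = 294*18
L = 5292 kg*m^2/s

5292 kg*m^2/s


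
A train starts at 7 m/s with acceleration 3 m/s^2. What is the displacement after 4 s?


Given: v0 = 7 m/s, a = 3 m/s^2, t = 4 s
Using s = v0*t + (1/2)*a*t^2
s = 7*4 + (1/2)*3*4^2
s = 28 + (1/2)*48
s = 28 + 24
s = 52

52 m


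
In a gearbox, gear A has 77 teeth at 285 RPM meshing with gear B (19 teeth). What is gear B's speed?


Given: N1 = 77 teeth, w1 = 285 RPM, N2 = 19 teeth
Using N1*w1 = N2*w2
w2 = N1*w1 / N2
w2 = 77*285 / 19
w2 = 21945 / 19
w2 = 1155 RPM

1155 RPM


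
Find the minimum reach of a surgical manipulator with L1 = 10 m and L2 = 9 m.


Given: L1 = 10 m, L2 = 9 m
For a 2-link planar arm, min reach = |L1 - L2| (second link folded back)
Min reach = |10 - 9|
Min reach = 1 m

1 m


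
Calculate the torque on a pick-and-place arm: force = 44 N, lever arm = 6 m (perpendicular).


Given: F = 44 N, r = 6 m, angle = 90 deg (perpendicular)
Using tau = F * r * sin(90)
sin(90) = 1
tau = 44 * 6 * 1
tau = 264 Nm

264 Nm


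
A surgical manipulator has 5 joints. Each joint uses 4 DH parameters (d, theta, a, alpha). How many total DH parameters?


Given: 5 joints, 4 DH parameters per joint (d, theta, a, alpha)
Total DH parameters = number_of_joints * 4
Total = 5 * 4
Total = 20

20


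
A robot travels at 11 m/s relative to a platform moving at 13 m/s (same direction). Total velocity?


Given: object velocity = 11 m/s, platform velocity = 13 m/s (same direction)
Using classical velocity addition: v_total = v_object + v_platform
v_total = 11 + 13
v_total = 24 m/s

24 m/s


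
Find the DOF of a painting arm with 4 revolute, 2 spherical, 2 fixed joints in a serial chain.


Given: serial robot with 4 revolute, 2 spherical, 2 fixed joints
DOF contribution per joint type: revolute=1, prismatic=1, spherical=3, fixed=0
DOF = 4*1 + 2*3 + 2*0
DOF = 10

10


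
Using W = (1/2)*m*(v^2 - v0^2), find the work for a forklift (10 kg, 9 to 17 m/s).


Given: m = 10 kg, v0 = 9 m/s, v = 17 m/s
Using W = (1/2)*m*(v^2 - v0^2)
v^2 = 17^2 = 289
v0^2 = 9^2 = 81
v^2 - v0^2 = 289 - 81 = 208
W = (1/2)*10*208 = 1040 J

1040 J


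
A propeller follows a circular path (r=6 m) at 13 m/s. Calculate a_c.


Given: v = 13 m/s, r = 6 m
Using a_c = v^2 / r
a_c = 13^2 / 6
a_c = 169 / 6
a_c = 169/6 m/s^2

169/6 m/s^2


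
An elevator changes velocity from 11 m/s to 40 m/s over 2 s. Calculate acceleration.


Given: initial velocity v0 = 11 m/s, final velocity v = 40 m/s, time t = 2 s
Using a = (v - v0) / t
a = (40 - 11) / 2
a = 29 / 2
a = 29/2 m/s^2

29/2 m/s^2


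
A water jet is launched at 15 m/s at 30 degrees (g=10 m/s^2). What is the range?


Given: v0 = 15 m/s, theta = 30 deg, g = 10 m/s^2
sin(2*30) = sin(60) = sqrt(3)/2
Using R = v0^2 * sin(2*theta) / g
R = 15^2 * (sqrt(3)/2) / 10
R = 225 * sqrt(3) / 20
R = 45/4*sqrt(3) m

45/4*sqrt(3) m


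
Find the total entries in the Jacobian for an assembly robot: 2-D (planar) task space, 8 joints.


Given: task space dimension = 2, joints = 8
Jacobian is a 2 x 8 matrix
Total entries = rows * columns
Total = 2 * 8
Total = 16

16


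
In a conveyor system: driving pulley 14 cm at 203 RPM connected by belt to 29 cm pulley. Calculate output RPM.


Given: D1 = 14 cm, w1 = 203 RPM, D2 = 29 cm
Using D1*w1 = D2*w2
w2 = D1*w1 / D2
w2 = 14*203 / 29
w2 = 2842 / 29
w2 = 98 RPM

98 RPM


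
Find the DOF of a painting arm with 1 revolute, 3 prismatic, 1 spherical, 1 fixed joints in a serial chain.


Given: serial robot with 1 revolute, 3 prismatic, 1 spherical, 1 fixed joints
DOF contribution per joint type: revolute=1, prismatic=1, spherical=3, fixed=0
DOF = 1*1 + 3*1 + 1*3 + 1*0
DOF = 7

7


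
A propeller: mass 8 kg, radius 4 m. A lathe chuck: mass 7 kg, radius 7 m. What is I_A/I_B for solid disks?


Given: M1=8 kg, R1=4 m, M2=7 kg, R2=7 m
For a disk: I = (1/2)*M*R^2, so I_A/I_B = (M1*R1^2)/(M2*R2^2)
M1*R1^2 = 8*16 = 128
M2*R2^2 = 7*49 = 343
I_A/I_B = 128/343 = 128/343

128/343


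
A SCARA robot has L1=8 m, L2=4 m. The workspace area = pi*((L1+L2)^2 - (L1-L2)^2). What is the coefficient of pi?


Given: L1 = 8, L2 = 4
(L1+L2)^2 = (12)^2 = 144
(L1-L2)^2 = (4)^2 = 16
Difference = 144 - 16 = 128
This equals 4*L1*L2 = 4*8*4 = 128
Workspace area = 128*pi

128


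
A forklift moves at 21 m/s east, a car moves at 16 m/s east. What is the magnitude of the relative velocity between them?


Given: v_A = 21 m/s east, v_B = 16 m/s east
Both move in the same direction; relative speed = |v_A - v_B|
|21 - 16| = |5|
= 5 m/s

5 m/s


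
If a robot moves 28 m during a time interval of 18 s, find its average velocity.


Given: distance d = 28 m, time t = 18 s
Using v = d / t
v = 28 / 18
v = 14/9 m/s

14/9 m/s


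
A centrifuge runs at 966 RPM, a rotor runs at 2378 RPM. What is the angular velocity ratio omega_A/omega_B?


Given: RPM_A = 966, RPM_B = 2378
omega = 2*pi*RPM/60, so omega_A/omega_B = RPM_A / RPM_B
omega_A/omega_B = 966 / 2378
omega_A/omega_B = 483/1189

483/1189


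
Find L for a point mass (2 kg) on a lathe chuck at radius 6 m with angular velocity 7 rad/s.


Given: m = 2 kg, r = 6 m, omega = 7 rad/s
For a point mass: I = m*r^2
I = 2*6^2 = 2*36 = 72
L = I*omega = 72*7
L = 504 kg*m^2/s

504 kg*m^2/s


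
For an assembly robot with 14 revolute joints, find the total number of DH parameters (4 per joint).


Given: 14 joints, 4 DH parameters per joint (d, theta, a, alpha)
Total DH parameters = number_of_joints * 4
Total = 14 * 4
Total = 56

56


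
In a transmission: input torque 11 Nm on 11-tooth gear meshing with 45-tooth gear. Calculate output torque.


Given: N1 = 11, N2 = 45, T1 = 11 Nm
Using T2/T1 = N2/N1
T2 = T1 * N2 / N1
T2 = 11 * 45 / 11
T2 = 495 / 11
T2 = 45 Nm

45 Nm


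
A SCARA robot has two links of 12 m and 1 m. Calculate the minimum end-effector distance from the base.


Given: L1 = 12 m, L2 = 1 m
For a 2-link planar arm, min reach = |L1 - L2| (second link folded back)
Min reach = |12 - 1|
Min reach = 11 m

11 m


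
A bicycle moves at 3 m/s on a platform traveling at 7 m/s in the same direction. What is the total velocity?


Given: object velocity = 3 m/s, platform velocity = 7 m/s (same direction)
Using classical velocity addition: v_total = v_object + v_platform
v_total = 3 + 7
v_total = 10 m/s

10 m/s


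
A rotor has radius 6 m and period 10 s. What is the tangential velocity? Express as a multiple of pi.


Given: radius r = 6 m, period T = 10 s
Using v = 2*pi*r / T
v = 2*pi*6 / 10
v = 12*pi / 10
v = 6/5*pi m/s

6/5*pi m/s


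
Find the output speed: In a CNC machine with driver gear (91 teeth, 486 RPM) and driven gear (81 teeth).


Given: N1 = 91 teeth, w1 = 486 RPM, N2 = 81 teeth
Using N1*w1 = N2*w2
w2 = N1*w1 / N2
w2 = 91*486 / 81
w2 = 44226 / 81
w2 = 546 RPM

546 RPM


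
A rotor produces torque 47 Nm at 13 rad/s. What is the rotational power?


Given: tau = 47 Nm, omega = 13 rad/s
Using P = tau * omega
P = 47 * 13
P = 611 W

611 W


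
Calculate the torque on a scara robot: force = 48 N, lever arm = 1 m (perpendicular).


Given: F = 48 N, r = 1 m, angle = 90 deg (perpendicular)
Using tau = F * r * sin(90)
sin(90) = 1
tau = 48 * 1 * 1
tau = 48 Nm

48 Nm


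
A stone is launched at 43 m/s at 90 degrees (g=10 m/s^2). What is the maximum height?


Given: v0 = 43 m/s, theta = 90 deg, g = 10 m/s^2
sin^2(90) = 1
Using H = v0^2 * sin^2(theta) / (2*g)
H = 43^2 * 1 / (2*10)
H = 1849 * 1 / 20
H = 1849 / 20
H = 1849/20 m

1849/20 m


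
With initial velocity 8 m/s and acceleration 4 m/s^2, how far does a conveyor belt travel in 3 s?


Given: v0 = 8 m/s, a = 4 m/s^2, t = 3 s
Using s = v0*t + (1/2)*a*t^2
s = 8*3 + (1/2)*4*3^2
s = 24 + (1/2)*36
s = 24 + 18
s = 42

42 m


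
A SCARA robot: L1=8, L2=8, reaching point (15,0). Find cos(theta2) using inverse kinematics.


Given: L1 = 8, L2 = 8, target (x, y) = (15, 0)
Using cos(theta2) = (x^2 + y^2 - L1^2 - L2^2) / (2*L1*L2)
x^2 + y^2 = 15^2 + 0 = 225
L1^2 + L2^2 = 64 + 64 = 128
Numerator = 225 - 128 = 97
Denominator = 2*8*8 = 128
cos(theta2) = 97/128 = 97/128

97/128


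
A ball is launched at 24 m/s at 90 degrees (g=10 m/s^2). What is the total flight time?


Given: v0 = 24 m/s, theta = 90 deg, g = 10 m/s^2
sin(90) = 1
Using T = 2*v0*sin(theta) / g
T = 2*24*1 / 10
T = 48 / 10
T = 24/5 s

24/5 s


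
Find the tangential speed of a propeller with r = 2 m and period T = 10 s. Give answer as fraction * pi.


Given: radius r = 2 m, period T = 10 s
Using v = 2*pi*r / T
v = 2*pi*2 / 10
v = 4*pi / 10
v = 2/5*pi m/s

2/5*pi m/s


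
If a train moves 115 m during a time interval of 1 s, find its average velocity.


Given: distance d = 115 m, time t = 1 s
Using v = d / t
v = 115 / 1
v = 115 m/s

115 m/s


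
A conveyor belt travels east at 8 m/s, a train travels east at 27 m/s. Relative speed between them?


Given: v_A = 8 m/s east, v_B = 27 m/s east
Both move in the same direction; relative speed = |v_A - v_B|
|8 - 27| = |-19|
= 19 m/s

19 m/s


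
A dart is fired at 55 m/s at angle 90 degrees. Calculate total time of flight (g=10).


Given: v0 = 55 m/s, theta = 90 deg, g = 10 m/s^2
sin(90) = 1
Using T = 2*v0*sin(theta) / g
T = 2*55*1 / 10
T = 110 / 10
T = 11 s

11 s


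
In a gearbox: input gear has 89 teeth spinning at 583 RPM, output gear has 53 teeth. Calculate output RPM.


Given: N1 = 89 teeth, w1 = 583 RPM, N2 = 53 teeth
Using N1*w1 = N2*w2
w2 = N1*w1 / N2
w2 = 89*583 / 53
w2 = 51887 / 53
w2 = 979 RPM

979 RPM


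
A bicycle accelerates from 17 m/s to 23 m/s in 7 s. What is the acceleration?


Given: initial velocity v0 = 17 m/s, final velocity v = 23 m/s, time t = 7 s
Using a = (v - v0) / t
a = (23 - 17) / 7
a = 6 / 7
a = 6/7 m/s^2

6/7 m/s^2


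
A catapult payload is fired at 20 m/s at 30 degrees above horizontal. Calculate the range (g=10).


Given: v0 = 20 m/s, theta = 30 deg, g = 10 m/s^2
sin(2*30) = sin(60) = sqrt(3)/2
Using R = v0^2 * sin(2*theta) / g
R = 20^2 * (sqrt(3)/2) / 10
R = 400 * sqrt(3) / 20
R = 20*sqrt(3) m

20*sqrt(3) m


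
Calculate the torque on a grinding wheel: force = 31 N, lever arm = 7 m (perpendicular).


Given: F = 31 N, r = 7 m, angle = 90 deg (perpendicular)
Using tau = F * r * sin(90)
sin(90) = 1
tau = 31 * 7 * 1
tau = 217 Nm

217 Nm
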